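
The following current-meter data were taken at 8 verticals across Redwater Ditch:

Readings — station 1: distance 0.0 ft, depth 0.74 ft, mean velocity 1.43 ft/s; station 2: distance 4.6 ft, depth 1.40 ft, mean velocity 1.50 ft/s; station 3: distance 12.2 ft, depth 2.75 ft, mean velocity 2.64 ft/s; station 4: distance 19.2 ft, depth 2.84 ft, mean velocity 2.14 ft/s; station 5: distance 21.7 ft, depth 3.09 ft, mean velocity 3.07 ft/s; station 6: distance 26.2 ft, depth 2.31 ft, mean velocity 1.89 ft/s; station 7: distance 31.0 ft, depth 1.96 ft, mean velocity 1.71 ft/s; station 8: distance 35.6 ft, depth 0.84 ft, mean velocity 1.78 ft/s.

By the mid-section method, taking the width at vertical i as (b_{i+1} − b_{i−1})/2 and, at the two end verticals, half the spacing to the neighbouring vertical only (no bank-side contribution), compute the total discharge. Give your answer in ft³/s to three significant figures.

w_1 = (4.6 − 0.0)/2 = 2.3 ft; q_1 = 1.43 × 0.74 × 2.3 = 2.434 ft³/s
w_2 = (12.2 − 0.0)/2 = 6.1 ft; q_2 = 1.50 × 1.40 × 6.1 = 12.81 ft³/s
w_3 = (19.2 − 4.6)/2 = 7.3 ft; q_3 = 2.64 × 2.75 × 7.3 = 53.00 ft³/s
w_4 = (21.7 − 12.2)/2 = 4.75 ft; q_4 = 2.14 × 2.84 × 4.75 = 28.87 ft³/s
w_5 = (26.2 − 19.2)/2 = 3.5 ft; q_5 = 3.07 × 3.09 × 3.5 = 33.20 ft³/s
w_6 = (31.0 − 21.7)/2 = 4.65 ft; q_6 = 1.89 × 2.31 × 4.65 = 20.30 ft³/s
w_7 = (35.6 − 26.2)/2 = 4.7 ft; q_7 = 1.71 × 1.96 × 4.7 = 15.75 ft³/s
w_8 = (35.6 − 31.0)/2 = 2.3 ft; q_8 = 1.78 × 0.84 × 2.3 = 3.439 ft³/s
Q = Σ qᵢ = 169.8 ft³/s

170 ft³/s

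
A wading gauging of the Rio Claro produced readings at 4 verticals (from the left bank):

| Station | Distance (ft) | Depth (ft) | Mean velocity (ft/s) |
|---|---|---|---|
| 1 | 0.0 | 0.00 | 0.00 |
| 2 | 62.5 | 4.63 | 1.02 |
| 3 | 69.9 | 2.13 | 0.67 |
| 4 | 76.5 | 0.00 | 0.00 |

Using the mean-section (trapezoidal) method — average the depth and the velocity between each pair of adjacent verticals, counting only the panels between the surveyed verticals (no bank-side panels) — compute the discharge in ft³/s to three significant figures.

97.3 ft³/s

Panel 1-2: Δb = 62.5 ft, d̄ = (0.00+4.63)/2 = 2.315, v̄ = (0.00+1.02)/2 = 0.51 → q = 62.5×2.315×0.51 = 73.79 ft³/s
Panel 2-3: Δb = 7.4 ft, d̄ = (4.63+2.13)/2 = 3.38, v̄ = (1.02+0.67)/2 = 0.845 → q = 7.4×3.38×0.845 = 21.14 ft³/s
Panel 3-4: Δb = 6.6 ft, d̄ = (2.13+0.00)/2 = 1.065, v̄ = (0.67+0.00)/2 = 0.335 → q = 6.6×1.065×0.335 = 2.355 ft³/s
Q = Σ q = 97.28 ft³/s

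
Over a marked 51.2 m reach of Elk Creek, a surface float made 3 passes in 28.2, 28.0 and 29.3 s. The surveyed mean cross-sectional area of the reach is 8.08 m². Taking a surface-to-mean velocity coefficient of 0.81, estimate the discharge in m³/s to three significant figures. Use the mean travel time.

t̄ = (28.2 + 28.0 + 29.3) / 3 = 28.5 s
v_surface = L / t̄ = 51.2 / 28.5 = 1.796 m/s
v_mean = 0.81 × 1.796 = 1.455 m/s
Q = A × v_mean = 8.08 × 1.455 = 11.76 m³/s

11.8 m³/s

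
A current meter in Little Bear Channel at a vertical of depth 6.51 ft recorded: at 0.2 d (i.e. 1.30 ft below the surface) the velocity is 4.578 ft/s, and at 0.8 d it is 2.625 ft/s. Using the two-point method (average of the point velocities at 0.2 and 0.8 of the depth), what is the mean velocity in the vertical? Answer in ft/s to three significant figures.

3.60 ft/s

v̄ = (4.578 + 2.625) / 2 = 3.602 ft/s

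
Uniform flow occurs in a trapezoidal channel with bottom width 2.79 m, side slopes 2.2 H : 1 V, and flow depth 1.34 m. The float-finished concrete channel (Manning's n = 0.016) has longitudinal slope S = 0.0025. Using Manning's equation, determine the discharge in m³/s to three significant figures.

21.2 m³/s

A = (b + z·y)·y = (2.79 + 2.2×1.34)×1.34 = 7.689 m²
P = b + 2y√(1+z²) = 2.79 + 2×1.34×√(1+2.2²) = 9.267 m
R = A/P = 7.689/9.267 = 0.8298 m
Q = (1/n)·A·R^(2/3)·S^(1/2) = (1/0.016) × 7.689 × 0.8298^(2/3) × 0.0025^(1/2) = 21.22 m³/s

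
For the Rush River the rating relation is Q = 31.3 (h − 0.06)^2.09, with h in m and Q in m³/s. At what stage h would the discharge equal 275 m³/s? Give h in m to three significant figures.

2.89 m

h − h₀ = (Q/C)^(1/b) = (275/31.3)^(1/2.09) = 2.829 m
h = 0.06 + 2.829 = 2.889 m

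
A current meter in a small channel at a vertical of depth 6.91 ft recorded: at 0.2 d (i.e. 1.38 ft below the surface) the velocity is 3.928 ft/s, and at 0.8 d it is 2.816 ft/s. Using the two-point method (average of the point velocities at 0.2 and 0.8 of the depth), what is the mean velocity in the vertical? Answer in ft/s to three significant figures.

3.37 ft/s

v̄ = (3.928 + 2.816) / 2 = 3.372 ft/s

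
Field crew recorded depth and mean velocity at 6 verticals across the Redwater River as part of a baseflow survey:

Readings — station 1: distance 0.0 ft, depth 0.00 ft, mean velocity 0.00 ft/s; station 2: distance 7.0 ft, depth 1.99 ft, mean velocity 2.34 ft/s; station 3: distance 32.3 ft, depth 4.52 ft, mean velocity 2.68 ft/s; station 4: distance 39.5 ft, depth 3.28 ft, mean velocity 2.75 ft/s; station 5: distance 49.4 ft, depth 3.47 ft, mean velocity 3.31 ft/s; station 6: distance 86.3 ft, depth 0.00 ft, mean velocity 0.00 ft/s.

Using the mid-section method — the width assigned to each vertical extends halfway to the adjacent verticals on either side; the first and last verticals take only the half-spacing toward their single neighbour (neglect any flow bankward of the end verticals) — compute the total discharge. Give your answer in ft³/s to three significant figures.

618 ft³/s

w_2 = (32.3 − 0.0)/2 = 16.15 ft; q_2 = 2.34 × 1.99 × 16.15 = 75.20 ft³/s
w_3 = (39.5 − 7.0)/2 = 16.25 ft; q_3 = 2.68 × 4.52 × 16.25 = 196.8 ft³/s
w_4 = (49.4 − 32.3)/2 = 8.55 ft; q_4 = 2.75 × 3.28 × 8.55 = 77.12 ft³/s
w_5 = (86.3 − 39.5)/2 = 23.4 ft; q_5 = 3.31 × 3.47 × 23.4 = 268.8 ft³/s
Stations 1, 6 contribute zero (depth or velocity is 0).
Q = Σ qᵢ = 617.9 ft³/s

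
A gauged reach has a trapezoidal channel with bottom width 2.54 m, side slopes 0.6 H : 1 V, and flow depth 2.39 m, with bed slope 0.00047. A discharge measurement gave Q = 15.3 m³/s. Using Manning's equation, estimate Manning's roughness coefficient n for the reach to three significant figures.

0.0149

A = (b + z·y)·y = (2.54 + 0.6×2.39)×2.39 = 9.498 m²
P = b + 2y√(1+z²) = 2.54 + 2×2.39×√(1+0.6²) = 8.114 m
R = A/P = 9.498/8.114 = 1.170 m
n = (1/Q)·A·R^(2/3)·S^(1/2) = (1/15.3) × 9.498 × 1.111 × 0.02168 = 0.01495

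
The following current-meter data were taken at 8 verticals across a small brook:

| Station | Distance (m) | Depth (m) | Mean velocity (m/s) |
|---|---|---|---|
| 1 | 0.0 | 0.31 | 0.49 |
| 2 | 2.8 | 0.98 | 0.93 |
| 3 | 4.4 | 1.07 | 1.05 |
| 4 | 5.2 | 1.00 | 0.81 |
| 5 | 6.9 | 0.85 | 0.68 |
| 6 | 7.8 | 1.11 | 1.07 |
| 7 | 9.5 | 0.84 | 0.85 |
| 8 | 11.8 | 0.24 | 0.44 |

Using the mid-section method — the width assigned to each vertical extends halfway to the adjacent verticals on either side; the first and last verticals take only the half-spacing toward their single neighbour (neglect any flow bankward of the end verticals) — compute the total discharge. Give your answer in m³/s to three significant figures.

8.42 m³/s

w_1 = (2.8 − 0.0)/2 = 1.4 m; q_1 = 0.49 × 0.31 × 1.4 = 0.2127 m³/s
w_2 = (4.4 − 0.0)/2 = 2.2 m; q_2 = 0.93 × 0.98 × 2.2 = 2.005 m³/s
w_3 = (5.2 − 2.8)/2 = 1.2 m; q_3 = 1.05 × 1.07 × 1.2 = 1.348 m³/s
w_4 = (6.9 − 4.4)/2 = 1.25 m; q_4 = 0.81 × 1.00 × 1.25 = 1.013 m³/s
w_5 = (7.8 − 5.2)/2 = 1.3 m; q_5 = 0.68 × 0.85 × 1.3 = 0.7514 m³/s
w_6 = (9.5 − 6.9)/2 = 1.3 m; q_6 = 1.07 × 1.11 × 1.3 = 1.544 m³/s
w_7 = (11.8 − 7.8)/2 = 2 m; q_7 = 0.85 × 0.84 × 2 = 1.428 m³/s
w_8 = (11.8 − 9.5)/2 = 1.15 m; q_8 = 0.44 × 0.24 × 1.15 = 0.1214 m³/s
Q = Σ qᵢ = 8.423 m³/s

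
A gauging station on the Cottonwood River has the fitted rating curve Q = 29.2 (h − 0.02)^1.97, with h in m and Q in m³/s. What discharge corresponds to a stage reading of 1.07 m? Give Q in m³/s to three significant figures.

32.1 m³/s

Q = 29.2 × (1.07 − 0.02)^1.97 = 29.2 × 1.05^1.97 = 32.15 m³/s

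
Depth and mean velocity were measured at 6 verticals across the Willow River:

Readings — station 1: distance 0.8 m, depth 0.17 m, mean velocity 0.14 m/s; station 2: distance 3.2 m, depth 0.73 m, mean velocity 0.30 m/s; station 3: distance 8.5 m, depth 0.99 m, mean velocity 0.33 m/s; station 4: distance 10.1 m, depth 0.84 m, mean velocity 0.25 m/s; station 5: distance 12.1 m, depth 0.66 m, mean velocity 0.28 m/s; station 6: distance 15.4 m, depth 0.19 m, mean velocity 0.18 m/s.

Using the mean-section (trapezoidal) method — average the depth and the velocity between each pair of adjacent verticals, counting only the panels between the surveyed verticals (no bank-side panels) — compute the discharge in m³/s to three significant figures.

Panel 1-2: Δb = 2.4 m, d̄ = (0.17+0.73)/2 = 0.45, v̄ = (0.14+0.30)/2 = 0.22 → q = 2.4×0.45×0.22 = 0.2376 m³/s
Panel 2-3: Δb = 5.3 m, d̄ = (0.73+0.99)/2 = 0.86, v̄ = (0.30+0.33)/2 = 0.315 → q = 5.3×0.86×0.315 = 1.436 m³/s
Panel 3-4: Δb = 1.6 m, d̄ = (0.99+0.84)/2 = 0.915, v̄ = (0.33+0.25)/2 = 0.29 → q = 1.6×0.915×0.29 = 0.4246 m³/s
Panel 4-5: Δb = 2 m, d̄ = (0.84+0.66)/2 = 0.75, v̄ = (0.25+0.28)/2 = 0.265 → q = 2×0.75×0.265 = 0.3975 m³/s
Panel 5-6: Δb = 3.3 m, d̄ = (0.66+0.19)/2 = 0.425, v̄ = (0.28+0.18)/2 = 0.23 → q = 3.3×0.425×0.23 = 0.3226 m³/s
Q = Σ q = 2.818 m³/s

2.82 m³/s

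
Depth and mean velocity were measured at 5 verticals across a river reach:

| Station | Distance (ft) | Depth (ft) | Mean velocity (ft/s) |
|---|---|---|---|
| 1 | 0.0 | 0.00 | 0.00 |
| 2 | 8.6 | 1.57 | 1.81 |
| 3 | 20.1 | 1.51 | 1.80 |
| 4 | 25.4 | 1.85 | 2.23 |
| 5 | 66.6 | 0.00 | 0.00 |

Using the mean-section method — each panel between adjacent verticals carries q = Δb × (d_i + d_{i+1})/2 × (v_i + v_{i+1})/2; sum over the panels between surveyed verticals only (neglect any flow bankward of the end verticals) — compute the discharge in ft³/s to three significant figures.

Panel 1-2: Δb = 8.6 ft, d̄ = (0.00+1.57)/2 = 0.785, v̄ = (0.00+1.81)/2 = 0.905 → q = 8.6×0.785×0.905 = 6.110 ft³/s
Panel 2-3: Δb = 11.5 ft, d̄ = (1.57+1.51)/2 = 1.54, v̄ = (1.81+1.80)/2 = 1.805 → q = 11.5×1.54×1.805 = 31.97 ft³/s
Panel 3-4: Δb = 5.3 ft, d̄ = (1.51+1.85)/2 = 1.68, v̄ = (1.80+2.23)/2 = 2.015 → q = 5.3×1.68×2.015 = 17.94 ft³/s
Panel 4-5: Δb = 41.2 ft, d̄ = (1.85+0.00)/2 = 0.925, v̄ = (2.23+0.00)/2 = 1.115 → q = 41.2×0.925×1.115 = 42.49 ft³/s
Q = Σ q = 98.51 ft³/s

98.5 ft³/s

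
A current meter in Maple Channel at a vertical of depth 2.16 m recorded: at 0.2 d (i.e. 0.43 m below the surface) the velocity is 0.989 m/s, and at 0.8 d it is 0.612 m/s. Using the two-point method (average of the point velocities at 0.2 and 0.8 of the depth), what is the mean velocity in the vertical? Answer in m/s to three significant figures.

0.801 m/s

v̄ = (0.989 + 0.612) / 2 = 0.8005 m/s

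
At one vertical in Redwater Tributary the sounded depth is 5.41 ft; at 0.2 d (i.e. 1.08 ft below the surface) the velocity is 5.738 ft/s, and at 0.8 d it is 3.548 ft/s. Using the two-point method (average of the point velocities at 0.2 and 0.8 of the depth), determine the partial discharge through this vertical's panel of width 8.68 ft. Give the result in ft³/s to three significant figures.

218 ft³/s

v̄ = (5.738 + 3.548) / 2 = 4.643 ft/s
q = v̄ × d × w = 4.643 × 5.41 × 8.68 = 218.0 ft³/s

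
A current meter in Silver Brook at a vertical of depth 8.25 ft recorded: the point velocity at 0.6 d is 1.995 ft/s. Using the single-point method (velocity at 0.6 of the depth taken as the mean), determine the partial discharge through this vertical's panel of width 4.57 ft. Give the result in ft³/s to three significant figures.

75.2 ft³/s

v̄ = v₀.₆ = 1.995 ft/s
q = v̄ × d × w = 1.995 × 8.25 × 4.57 = 75.22 ft³/s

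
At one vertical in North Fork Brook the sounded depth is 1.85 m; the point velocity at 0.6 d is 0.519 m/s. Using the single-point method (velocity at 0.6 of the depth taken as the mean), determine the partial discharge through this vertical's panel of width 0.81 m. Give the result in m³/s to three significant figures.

0.778 m³/s

v̄ = v₀.₆ = 0.519 m/s
q = v̄ × d × w = 0.5190 × 1.85 × 0.81 = 0.7777 m³/s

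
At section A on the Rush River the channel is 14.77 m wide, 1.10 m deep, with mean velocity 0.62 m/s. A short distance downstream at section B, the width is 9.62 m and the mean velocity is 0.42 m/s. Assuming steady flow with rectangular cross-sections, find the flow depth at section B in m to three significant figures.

2.49 m

Q = A₁V₁ = (14.77×1.10) × 0.62 = 10.07 m³/s
d₂ = Q/(b₂ V₂) = 10.07/(9.62×0.42) = 2.493 m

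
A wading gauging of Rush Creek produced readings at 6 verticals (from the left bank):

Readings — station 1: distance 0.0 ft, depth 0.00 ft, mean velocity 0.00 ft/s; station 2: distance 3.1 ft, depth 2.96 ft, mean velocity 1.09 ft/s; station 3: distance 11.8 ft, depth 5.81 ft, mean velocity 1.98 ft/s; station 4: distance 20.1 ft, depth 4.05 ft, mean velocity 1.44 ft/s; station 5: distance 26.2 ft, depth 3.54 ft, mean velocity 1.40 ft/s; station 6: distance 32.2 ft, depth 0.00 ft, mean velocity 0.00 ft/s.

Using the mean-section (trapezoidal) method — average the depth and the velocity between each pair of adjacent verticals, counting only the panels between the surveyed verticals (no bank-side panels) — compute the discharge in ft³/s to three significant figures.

Panel 1-2: Δb = 3.1 ft, d̄ = (0.00+2.96)/2 = 1.48, v̄ = (0.00+1.09)/2 = 0.545 → q = 3.1×1.48×0.545 = 2.500 ft³/s
Panel 2-3: Δb = 8.7 ft, d̄ = (2.96+5.81)/2 = 4.385, v̄ = (1.09+1.98)/2 = 1.535 → q = 8.7×4.385×1.535 = 58.56 ft³/s
Panel 3-4: Δb = 8.3 ft, d̄ = (5.81+4.05)/2 = 4.93, v̄ = (1.98+1.44)/2 = 1.71 → q = 8.3×4.93×1.71 = 69.97 ft³/s
Panel 4-5: Δb = 6.1 ft, d̄ = (4.05+3.54)/2 = 3.795, v̄ = (1.44+1.40)/2 = 1.42 → q = 6.1×3.795×1.42 = 32.87 ft³/s
Panel 5-6: Δb = 6 ft, d̄ = (3.54+0.00)/2 = 1.77, v̄ = (1.40+0.00)/2 = 0.7 → q = 6×1.77×0.7 = 7.434 ft³/s
Q = Σ q = 171.3 ft³/s

171 ft³/s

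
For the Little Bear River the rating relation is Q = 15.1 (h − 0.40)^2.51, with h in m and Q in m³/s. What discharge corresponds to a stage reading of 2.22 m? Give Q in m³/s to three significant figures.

67.9 m³/s

Q = 15.1 × (2.22 − 0.40)^2.51 = 15.1 × 1.82^2.51 = 67.88 m³/s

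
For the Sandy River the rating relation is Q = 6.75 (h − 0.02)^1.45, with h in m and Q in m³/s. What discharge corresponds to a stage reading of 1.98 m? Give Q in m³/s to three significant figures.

17.9 m³/s

Q = 6.75 × (1.98 − 0.02)^1.45 = 6.75 × 1.96^1.45 = 17.91 m³/s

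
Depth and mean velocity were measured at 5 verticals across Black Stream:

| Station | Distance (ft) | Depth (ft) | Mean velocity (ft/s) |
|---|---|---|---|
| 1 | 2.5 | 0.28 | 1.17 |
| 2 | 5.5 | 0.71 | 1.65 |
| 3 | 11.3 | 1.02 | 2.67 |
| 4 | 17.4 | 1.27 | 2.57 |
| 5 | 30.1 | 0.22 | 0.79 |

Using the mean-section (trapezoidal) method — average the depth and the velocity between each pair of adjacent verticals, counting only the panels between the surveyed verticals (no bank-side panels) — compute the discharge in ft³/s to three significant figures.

47.1 ft³/s

Panel 1-2: Δb = 3 ft, d̄ = (0.28+0.71)/2 = 0.495, v̄ = (1.17+1.65)/2 = 1.41 → q = 3×0.495×1.41 = 2.094 ft³/s
Panel 2-3: Δb = 5.8 ft, d̄ = (0.71+1.02)/2 = 0.865, v̄ = (1.65+2.67)/2 = 2.16 → q = 5.8×0.865×2.16 = 10.84 ft³/s
Panel 3-4: Δb = 6.1 ft, d̄ = (1.02+1.27)/2 = 1.145, v̄ = (2.67+2.57)/2 = 2.62 → q = 6.1×1.145×2.62 = 18.30 ft³/s
Panel 4-5: Δb = 12.7 ft, d̄ = (1.27+0.22)/2 = 0.745, v̄ = (2.57+0.79)/2 = 1.68 → q = 12.7×0.745×1.68 = 15.90 ft³/s
Q = Σ q = 47.13 ft³/s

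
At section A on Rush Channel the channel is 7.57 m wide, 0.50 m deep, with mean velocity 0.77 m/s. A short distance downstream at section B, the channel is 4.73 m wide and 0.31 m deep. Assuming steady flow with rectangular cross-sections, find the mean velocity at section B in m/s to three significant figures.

Q = A₁V₁ = (7.57×0.50) × 0.77 = 2.914 m³/s
A₂ = 4.73 × 0.31 = 1.466 m²
V₂ = Q/A₂ = 2.914/1.466 = 1.988 m/s

1.99 m/s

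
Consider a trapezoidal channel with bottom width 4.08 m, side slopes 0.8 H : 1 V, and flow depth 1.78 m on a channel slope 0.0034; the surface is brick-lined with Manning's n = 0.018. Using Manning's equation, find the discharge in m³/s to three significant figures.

34.5 m³/s

A = (b + z·y)·y = (4.08 + 0.8×1.78)×1.78 = 9.797 m²
P = b + 2y√(1+z²) = 4.08 + 2×1.78×√(1+0.8²) = 8.639 m
R = A/P = 9.797/8.639 = 1.134 m
Q = (1/n)·A·R^(2/3)·S^(1/2) = (1/0.018) × 9.797 × 1.134^(2/3) × 0.0034^(1/2) = 34.51 m³/s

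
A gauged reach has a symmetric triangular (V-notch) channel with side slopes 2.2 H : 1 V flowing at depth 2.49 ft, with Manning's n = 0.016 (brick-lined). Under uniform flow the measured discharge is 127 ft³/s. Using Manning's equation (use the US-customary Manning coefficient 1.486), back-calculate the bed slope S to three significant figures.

0.00850

A = z·y² = 2.2×2.49² = 13.64 ft²
P = 2y√(1+z²) = 2×2.49×√(1+2.2²) = 12.03 ft
R = A/P = 13.64/12.03 = 1.133 ft
S = (Q·n / (1.486·A·R^(2/3)))² = (127×0.016 / (1.486×13.64×1.087))² = 0.008505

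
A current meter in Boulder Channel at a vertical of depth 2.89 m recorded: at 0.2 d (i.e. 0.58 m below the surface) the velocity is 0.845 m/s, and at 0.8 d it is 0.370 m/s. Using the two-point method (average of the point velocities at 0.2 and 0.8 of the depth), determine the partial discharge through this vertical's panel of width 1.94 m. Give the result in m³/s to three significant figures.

3.41 m³/s

v̄ = (0.845 + 0.370) / 2 = 0.6075 m/s
q = v̄ × d × w = 0.6075 × 2.89 × 1.94 = 3.406 m³/s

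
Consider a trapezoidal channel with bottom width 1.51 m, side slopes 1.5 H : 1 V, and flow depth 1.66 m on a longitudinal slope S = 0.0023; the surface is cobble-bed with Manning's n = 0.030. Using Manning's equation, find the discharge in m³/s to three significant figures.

A = (b + z·y)·y = (1.51 + 1.5×1.66)×1.66 = 6.640 m²
P = b + 2y√(1+z²) = 1.51 + 2×1.66×√(1+1.5²) = 7.495 m
R = A/P = 6.640/7.495 = 0.8859 m
Q = (1/n)·A·R^(2/3)·S^(1/2) = (1/0.030) × 6.640 × 0.8859^(2/3) × 0.0023^(1/2) = 9.791 m³/s

9.79 m³/s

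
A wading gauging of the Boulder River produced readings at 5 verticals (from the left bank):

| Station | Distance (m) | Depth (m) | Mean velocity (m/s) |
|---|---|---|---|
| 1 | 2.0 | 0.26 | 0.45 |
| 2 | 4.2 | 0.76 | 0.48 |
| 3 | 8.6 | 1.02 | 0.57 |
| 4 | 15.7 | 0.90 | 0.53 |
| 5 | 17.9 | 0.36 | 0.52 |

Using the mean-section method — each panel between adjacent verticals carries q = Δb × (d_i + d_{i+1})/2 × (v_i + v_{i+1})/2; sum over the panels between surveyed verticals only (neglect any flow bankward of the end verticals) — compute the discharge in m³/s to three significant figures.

Panel 1-2: Δb = 2.2 m, d̄ = (0.26+0.76)/2 = 0.51, v̄ = (0.45+0.48)/2 = 0.465 → q = 2.2×0.51×0.465 = 0.5217 m³/s
Panel 2-3: Δb = 4.4 m, d̄ = (0.76+1.02)/2 = 0.89, v̄ = (0.48+0.57)/2 = 0.525 → q = 4.4×0.89×0.525 = 2.056 m³/s
Panel 3-4: Δb = 7.1 m, d̄ = (1.02+0.90)/2 = 0.96, v̄ = (0.57+0.53)/2 = 0.55 → q = 7.1×0.96×0.55 = 3.749 m³/s
Panel 4-5: Δb = 2.2 m, d̄ = (0.90+0.36)/2 = 0.63, v̄ = (0.53+0.52)/2 = 0.525 → q = 2.2×0.63×0.525 = 0.7277 m³/s
Q = Σ q = 7.054 m³/s

7.05 m³/s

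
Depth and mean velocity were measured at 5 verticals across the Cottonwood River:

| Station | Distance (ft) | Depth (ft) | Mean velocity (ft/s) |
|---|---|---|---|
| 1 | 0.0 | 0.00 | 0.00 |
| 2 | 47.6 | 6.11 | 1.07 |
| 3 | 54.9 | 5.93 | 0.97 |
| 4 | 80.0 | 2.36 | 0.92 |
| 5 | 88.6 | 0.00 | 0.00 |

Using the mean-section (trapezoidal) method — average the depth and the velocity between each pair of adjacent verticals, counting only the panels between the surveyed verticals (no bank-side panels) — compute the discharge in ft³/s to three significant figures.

Panel 1-2: Δb = 47.6 ft, d̄ = (0.00+6.11)/2 = 3.055, v̄ = (0.00+1.07)/2 = 0.535 → q = 47.6×3.055×0.535 = 77.80 ft³/s
Panel 2-3: Δb = 7.3 ft, d̄ = (6.11+5.93)/2 = 6.02, v̄ = (1.07+0.97)/2 = 1.02 → q = 7.3×6.02×1.02 = 44.82 ft³/s
Panel 3-4: Δb = 25.1 ft, d̄ = (5.93+2.36)/2 = 4.145, v̄ = (0.97+0.92)/2 = 0.945 → q = 25.1×4.145×0.945 = 98.32 ft³/s
Panel 4-5: Δb = 8.6 ft, d̄ = (2.36+0.00)/2 = 1.18, v̄ = (0.92+0.00)/2 = 0.46 → q = 8.6×1.18×0.46 = 4.668 ft³/s
Q = Σ q = 225.6 ft³/s

226 ft³/s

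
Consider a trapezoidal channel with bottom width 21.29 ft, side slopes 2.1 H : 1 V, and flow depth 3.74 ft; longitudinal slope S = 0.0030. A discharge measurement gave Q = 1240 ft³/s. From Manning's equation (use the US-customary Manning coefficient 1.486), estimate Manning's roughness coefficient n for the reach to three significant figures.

0.0143

A = (b + z·y)·y = (21.29 + 2.1×3.74)×3.74 = 109.0 ft²
P = b + 2y√(1+z²) = 21.29 + 2×3.74×√(1+2.1²) = 38.69 ft
R = A/P = 109.0/38.69 = 2.817 ft
n = (1.486/Q)·A·R^(2/3)·S^(1/2) = (1.486/1240) × 109.0 × 1.995 × 0.05477 = 0.01427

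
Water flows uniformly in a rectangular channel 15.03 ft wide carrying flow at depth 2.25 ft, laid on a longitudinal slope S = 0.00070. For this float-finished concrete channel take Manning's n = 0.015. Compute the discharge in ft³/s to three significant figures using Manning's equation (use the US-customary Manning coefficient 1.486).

128 ft³/s

A = b·y = 15.03 × 2.25 = 33.82 ft²
P = b + 2y = 15.03 + 2×2.25 = 19.53 ft
R = A/P = 33.82/19.53 = 1.732 ft
Q = (1.486/n)·A·R^(2/3)·S^(1/2) = (1.486/0.015) × 33.82 × 1.732^(2/3) × 0.00070^(1/2) = 127.8 ft³/s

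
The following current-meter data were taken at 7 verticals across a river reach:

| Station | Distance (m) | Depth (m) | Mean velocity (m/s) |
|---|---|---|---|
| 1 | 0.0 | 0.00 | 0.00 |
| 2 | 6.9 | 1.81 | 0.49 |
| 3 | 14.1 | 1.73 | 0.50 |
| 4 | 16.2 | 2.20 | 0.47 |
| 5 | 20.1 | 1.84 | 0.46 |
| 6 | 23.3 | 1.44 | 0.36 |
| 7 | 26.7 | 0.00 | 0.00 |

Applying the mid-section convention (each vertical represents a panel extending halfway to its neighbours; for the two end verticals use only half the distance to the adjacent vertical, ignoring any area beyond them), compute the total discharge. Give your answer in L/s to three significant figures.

18100 L/s

w_2 = (14.1 − 0.0)/2 = 7.05 m; q_2 = 0.49 × 1.81 × 7.05 = 6.253 m³/s
w_3 = (16.2 − 6.9)/2 = 4.65 m; q_3 = 0.50 × 1.73 × 4.65 = 4.022 m³/s
w_4 = (20.1 − 14.1)/2 = 3 m; q_4 = 0.47 × 2.20 × 3 = 3.102 m³/s
w_5 = (23.3 − 16.2)/2 = 3.55 m; q_5 = 0.46 × 1.84 × 3.55 = 3.005 m³/s
w_6 = (26.7 − 20.1)/2 = 3.3 m; q_6 = 0.36 × 1.44 × 3.3 = 1.711 m³/s
Stations 1, 7 contribute zero (depth or velocity is 0).
Q = Σ qᵢ = 18.09 m³/s
= 18.09 × 1000 = 18090 L/s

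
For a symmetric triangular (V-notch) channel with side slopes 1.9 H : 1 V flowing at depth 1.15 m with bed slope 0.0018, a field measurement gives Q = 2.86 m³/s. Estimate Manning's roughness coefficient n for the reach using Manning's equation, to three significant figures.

0.0238

A = z·y² = 1.9×1.15² = 2.513 m²
P = 2y√(1+z²) = 2×1.15×√(1+1.9²) = 4.938 m
R = A/P = 2.513/4.938 = 0.5088 m
n = (1/Q)·A·R^(2/3)·S^(1/2) = (1/2.86) × 2.513 × 0.6374 × 0.04243 = 0.02376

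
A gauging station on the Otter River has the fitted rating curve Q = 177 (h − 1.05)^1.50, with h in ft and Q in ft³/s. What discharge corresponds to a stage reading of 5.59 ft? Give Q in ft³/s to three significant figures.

Q = 177 × (5.59 − 1.05)^1.50 = 177 × 4.54^1.50 = 1712 ft³/s

1710 ft³/s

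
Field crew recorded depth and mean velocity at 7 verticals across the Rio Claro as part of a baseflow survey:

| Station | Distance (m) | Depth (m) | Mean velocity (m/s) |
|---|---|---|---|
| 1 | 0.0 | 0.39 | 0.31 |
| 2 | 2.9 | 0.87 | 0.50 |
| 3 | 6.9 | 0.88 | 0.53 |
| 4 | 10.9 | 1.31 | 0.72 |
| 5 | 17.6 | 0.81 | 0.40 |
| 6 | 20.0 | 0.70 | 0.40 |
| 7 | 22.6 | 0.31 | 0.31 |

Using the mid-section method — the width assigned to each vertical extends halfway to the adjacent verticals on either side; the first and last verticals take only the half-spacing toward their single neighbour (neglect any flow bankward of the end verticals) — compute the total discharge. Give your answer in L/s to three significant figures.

w_1 = (2.9 − 0.0)/2 = 1.45 m; q_1 = 0.31 × 0.39 × 1.45 = 0.1753 m³/s
w_2 = (6.9 − 0.0)/2 = 3.45 m; q_2 = 0.50 × 0.87 × 3.45 = 1.501 m³/s
w_3 = (10.9 − 2.9)/2 = 4 m; q_3 = 0.53 × 0.88 × 4 = 1.866 m³/s
w_4 = (17.6 − 6.9)/2 = 5.35 m; q_4 = 0.72 × 1.31 × 5.35 = 5.046 m³/s
w_5 = (20.0 − 10.9)/2 = 4.55 m; q_5 = 0.40 × 0.81 × 4.55 = 1.474 m³/s
w_6 = (22.6 − 17.6)/2 = 2.5 m; q_6 = 0.40 × 0.70 × 2.5 = 0.7000 m³/s
w_7 = (22.6 − 20.0)/2 = 1.3 m; q_7 = 0.31 × 0.31 × 1.3 = 0.1249 m³/s
Q = Σ qᵢ = 10.89 m³/s
= 10.89 × 1000 = 10890 L/s

10900 L/s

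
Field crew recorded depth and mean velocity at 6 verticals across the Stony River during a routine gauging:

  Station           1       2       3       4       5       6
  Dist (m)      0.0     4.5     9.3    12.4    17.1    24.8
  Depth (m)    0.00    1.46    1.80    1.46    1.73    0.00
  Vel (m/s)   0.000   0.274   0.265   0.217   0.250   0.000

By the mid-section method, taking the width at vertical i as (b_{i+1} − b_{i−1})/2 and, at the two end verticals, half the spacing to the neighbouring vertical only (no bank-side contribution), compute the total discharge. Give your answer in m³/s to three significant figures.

w_2 = (9.3 − 0.0)/2 = 4.65 m; q_2 = 0.274 × 1.46 × 4.65 = 1.860 m³/s
w_3 = (12.4 − 4.5)/2 = 3.95 m; q_3 = 0.265 × 1.80 × 3.95 = 1.884 m³/s
w_4 = (17.1 − 9.3)/2 = 3.9 m; q_4 = 0.217 × 1.46 × 3.9 = 1.236 m³/s
w_5 = (24.8 − 12.4)/2 = 6.2 m; q_5 = 0.250 × 1.73 × 6.2 = 2.682 m³/s
Stations 1, 6 contribute zero (depth or velocity is 0).
Q = Σ qᵢ = 7.661 m³/s

7.66 m³/s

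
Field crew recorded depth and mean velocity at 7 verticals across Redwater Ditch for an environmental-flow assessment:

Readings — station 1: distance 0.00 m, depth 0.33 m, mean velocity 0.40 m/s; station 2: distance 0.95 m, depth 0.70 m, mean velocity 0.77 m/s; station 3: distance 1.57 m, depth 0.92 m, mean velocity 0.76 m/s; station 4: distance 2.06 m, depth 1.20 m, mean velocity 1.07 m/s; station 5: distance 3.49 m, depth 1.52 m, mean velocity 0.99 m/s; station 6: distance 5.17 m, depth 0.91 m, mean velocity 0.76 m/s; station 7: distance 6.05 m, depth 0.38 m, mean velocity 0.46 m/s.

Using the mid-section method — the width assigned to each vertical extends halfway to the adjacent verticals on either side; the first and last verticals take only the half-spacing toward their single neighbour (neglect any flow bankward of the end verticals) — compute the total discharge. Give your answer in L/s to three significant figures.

w_1 = (0.95 − 0.00)/2 = 0.475 m; q_1 = 0.40 × 0.33 × 0.475 = 0.06270 m³/s
w_2 = (1.57 − 0.00)/2 = 0.785 m; q_2 = 0.77 × 0.70 × 0.785 = 0.4231 m³/s
w_3 = (2.06 − 0.95)/2 = 0.555 m; q_3 = 0.76 × 0.92 × 0.555 = 0.3881 m³/s
w_4 = (3.49 − 1.57)/2 = 0.96 m; q_4 = 1.07 × 1.20 × 0.96 = 1.233 m³/s
w_5 = (5.17 − 2.06)/2 = 1.555 m; q_5 = 0.99 × 1.52 × 1.555 = 2.340 m³/s
w_6 = (6.05 − 3.49)/2 = 1.28 m; q_6 = 0.76 × 0.91 × 1.28 = 0.8852 m³/s
w_7 = (6.05 − 5.17)/2 = 0.44 m; q_7 = 0.46 × 0.38 × 0.44 = 0.07691 m³/s
Q = Σ qᵢ = 5.409 m³/s
= 5.409 × 1000 = 5409 L/s

5410 L/s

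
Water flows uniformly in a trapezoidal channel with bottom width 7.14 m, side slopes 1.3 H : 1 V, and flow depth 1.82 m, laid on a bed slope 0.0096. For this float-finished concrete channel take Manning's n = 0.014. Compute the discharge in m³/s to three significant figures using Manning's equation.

A = (b + z·y)·y = (7.14 + 1.3×1.82)×1.82 = 17.30 m²
P = b + 2y√(1+z²) = 7.14 + 2×1.82×√(1+1.3²) = 13.11 m
R = A/P = 17.30/13.11 = 1.320 m
Q = (1/n)·A·R^(2/3)·S^(1/2) = (1/0.014) × 17.30 × 1.320^(2/3) × 0.0096^(1/2) = 145.7 m³/s

146 m³/s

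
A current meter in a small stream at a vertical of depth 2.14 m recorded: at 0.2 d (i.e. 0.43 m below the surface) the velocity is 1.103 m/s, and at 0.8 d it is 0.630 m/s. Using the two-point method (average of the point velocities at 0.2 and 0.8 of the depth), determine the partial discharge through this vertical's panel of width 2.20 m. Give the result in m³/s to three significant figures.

v̄ = (1.103 + 0.630) / 2 = 0.8665 m/s
q = v̄ × d × w = 0.8665 × 2.14 × 2.20 = 4.079 m³/s

4.08 m³/s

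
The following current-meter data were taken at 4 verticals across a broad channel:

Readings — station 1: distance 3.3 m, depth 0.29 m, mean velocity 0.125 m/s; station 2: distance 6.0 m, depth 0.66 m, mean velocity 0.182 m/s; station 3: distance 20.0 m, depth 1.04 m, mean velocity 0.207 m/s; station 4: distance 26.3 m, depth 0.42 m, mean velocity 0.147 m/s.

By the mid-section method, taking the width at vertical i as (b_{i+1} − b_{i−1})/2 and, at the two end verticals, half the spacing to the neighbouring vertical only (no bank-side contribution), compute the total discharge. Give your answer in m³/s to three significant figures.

3.43 m³/s

w_1 = (6.0 − 3.3)/2 = 1.35 m; q_1 = 0.125 × 0.29 × 1.35 = 0.04894 m³/s
w_2 = (20.0 − 3.3)/2 = 8.35 m; q_2 = 0.182 × 0.66 × 8.35 = 1.003 m³/s
w_3 = (26.3 − 6.0)/2 = 10.15 m; q_3 = 0.207 × 1.04 × 10.15 = 2.185 m³/s
w_4 = (26.3 − 20.0)/2 = 3.15 m; q_4 = 0.147 × 0.42 × 3.15 = 0.1945 m³/s
Q = Σ qᵢ = 3.432 m³/s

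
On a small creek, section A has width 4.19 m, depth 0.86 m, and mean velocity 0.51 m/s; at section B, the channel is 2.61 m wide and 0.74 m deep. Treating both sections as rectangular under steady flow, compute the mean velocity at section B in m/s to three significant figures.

Q = A₁V₁ = (4.19×0.86) × 0.51 = 1.838 m³/s
A₂ = 2.61 × 0.74 = 1.931 m²
V₂ = Q/A₂ = 1.838/1.931 = 0.9515 m/s

0.952 m/s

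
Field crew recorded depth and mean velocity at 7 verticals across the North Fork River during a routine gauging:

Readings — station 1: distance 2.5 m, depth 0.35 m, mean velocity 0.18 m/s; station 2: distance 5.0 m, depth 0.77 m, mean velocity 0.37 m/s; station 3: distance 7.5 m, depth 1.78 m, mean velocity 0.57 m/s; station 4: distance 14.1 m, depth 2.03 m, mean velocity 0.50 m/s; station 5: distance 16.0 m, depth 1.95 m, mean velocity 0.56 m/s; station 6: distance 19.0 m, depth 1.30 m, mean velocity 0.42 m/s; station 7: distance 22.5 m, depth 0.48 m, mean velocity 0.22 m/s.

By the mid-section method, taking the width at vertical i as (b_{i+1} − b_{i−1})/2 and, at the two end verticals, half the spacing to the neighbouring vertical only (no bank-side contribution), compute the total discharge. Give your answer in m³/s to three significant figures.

w_1 = (5.0 − 2.5)/2 = 1.25 m; q_1 = 0.18 × 0.35 × 1.25 = 0.07875 m³/s
w_2 = (7.5 − 2.5)/2 = 2.5 m; q_2 = 0.37 × 0.77 × 2.5 = 0.7123 m³/s
w_3 = (14.1 − 5.0)/2 = 4.55 m; q_3 = 0.57 × 1.78 × 4.55 = 4.616 m³/s
w_4 = (16.0 − 7.5)/2 = 4.25 m; q_4 = 0.50 × 2.03 × 4.25 = 4.314 m³/s
w_5 = (19.0 − 14.1)/2 = 2.45 m; q_5 = 0.56 × 1.95 × 2.45 = 2.675 m³/s
w_6 = (22.5 − 16.0)/2 = 3.25 m; q_6 = 0.42 × 1.30 × 3.25 = 1.775 m³/s
w_7 = (22.5 − 19.0)/2 = 1.75 m; q_7 = 0.22 × 0.48 × 1.75 = 0.1848 m³/s
Q = Σ qᵢ = 14.36 m³/s

14.4 m³/s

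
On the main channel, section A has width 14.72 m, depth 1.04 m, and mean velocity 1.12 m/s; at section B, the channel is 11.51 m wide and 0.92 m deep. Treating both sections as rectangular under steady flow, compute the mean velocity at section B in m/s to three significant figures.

Q = A₁V₁ = (14.72×1.04) × 1.12 = 17.15 m³/s
A₂ = 11.51 × 0.92 = 10.59 m²
V₂ = Q/A₂ = 17.15/10.59 = 1.619 m/s

1.62 m/s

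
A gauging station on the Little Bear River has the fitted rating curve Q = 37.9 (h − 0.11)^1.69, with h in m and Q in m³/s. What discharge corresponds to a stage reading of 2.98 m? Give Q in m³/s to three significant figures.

Q = 37.9 × (2.98 − 0.11)^1.69 = 37.9 × 2.87^1.69 = 225.1 m³/s

225 m³/s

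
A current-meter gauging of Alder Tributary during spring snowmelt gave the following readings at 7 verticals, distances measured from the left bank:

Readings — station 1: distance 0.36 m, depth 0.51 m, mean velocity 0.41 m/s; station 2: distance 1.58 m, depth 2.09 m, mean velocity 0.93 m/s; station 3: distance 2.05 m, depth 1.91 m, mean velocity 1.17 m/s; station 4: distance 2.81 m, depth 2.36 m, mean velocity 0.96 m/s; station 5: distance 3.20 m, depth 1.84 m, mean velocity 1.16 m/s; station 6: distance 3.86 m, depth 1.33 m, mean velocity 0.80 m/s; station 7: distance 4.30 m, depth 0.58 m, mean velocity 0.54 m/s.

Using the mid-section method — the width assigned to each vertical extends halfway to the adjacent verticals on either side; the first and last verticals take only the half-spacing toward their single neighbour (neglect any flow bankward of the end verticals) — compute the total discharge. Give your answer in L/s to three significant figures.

w_1 = (1.58 − 0.36)/2 = 0.61 m; q_1 = 0.41 × 0.51 × 0.61 = 0.1276 m³/s
w_2 = (2.05 − 0.36)/2 = 0.845 m; q_2 = 0.93 × 2.09 × 0.845 = 1.642 m³/s
w_3 = (2.81 − 1.58)/2 = 0.615 m; q_3 = 1.17 × 1.91 × 0.615 = 1.374 m³/s
w_4 = (3.20 − 2.05)/2 = 0.575 m; q_4 = 0.96 × 2.36 × 0.575 = 1.303 m³/s
w_5 = (3.86 − 2.81)/2 = 0.525 m; q_5 = 1.16 × 1.84 × 0.525 = 1.121 m³/s
w_6 = (4.30 − 3.20)/2 = 0.55 m; q_6 = 0.80 × 1.33 × 0.55 = 0.5852 m³/s
w_7 = (4.30 − 3.86)/2 = 0.22 m; q_7 = 0.54 × 0.58 × 0.22 = 0.06890 m³/s
Q = Σ qᵢ = 6.222 m³/s
= 6.222 × 1000 = 6222 L/s

6220 L/s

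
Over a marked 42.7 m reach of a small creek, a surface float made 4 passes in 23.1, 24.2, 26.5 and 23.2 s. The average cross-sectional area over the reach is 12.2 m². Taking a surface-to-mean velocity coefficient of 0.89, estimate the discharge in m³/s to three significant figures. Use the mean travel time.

t̄ = (23.1 + 24.2 + 26.5 + 23.2) / 4 = 24.25 s
v_surface = L / t̄ = 42.7 / 24.25 = 1.761 m/s
v_mean = 0.89 × 1.761 = 1.567 m/s
Q = A × v_mean = 12.2 × 1.567 = 19.12 m³/s

19.1 m³/s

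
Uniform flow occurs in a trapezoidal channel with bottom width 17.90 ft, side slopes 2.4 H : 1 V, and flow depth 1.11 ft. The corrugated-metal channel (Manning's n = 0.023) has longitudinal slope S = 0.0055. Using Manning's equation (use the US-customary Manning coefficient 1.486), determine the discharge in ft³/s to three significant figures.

A = (b + z·y)·y = (17.90 + 2.4×1.11)×1.11 = 22.83 ft²
P = b + 2y√(1+z²) = 17.90 + 2×1.11×√(1+2.4²) = 23.67 ft
R = A/P = 22.83/23.67 = 0.9643 ft
Q = (1.486/n)·A·R^(2/3)·S^(1/2) = (1.486/0.023) × 22.83 × 0.9643^(2/3) × 0.0055^(1/2) = 106.7 ft³/s

107 ft³/s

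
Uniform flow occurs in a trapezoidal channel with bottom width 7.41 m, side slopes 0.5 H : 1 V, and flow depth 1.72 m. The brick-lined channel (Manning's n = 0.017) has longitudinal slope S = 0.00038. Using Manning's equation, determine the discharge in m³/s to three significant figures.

19.1 m³/s

A = (b + z·y)·y = (7.41 + 0.5×1.72)×1.72 = 14.22 m²
P = b + 2y√(1+z²) = 7.41 + 2×1.72×√(1+0.5²) = 11.26 m
R = A/P = 14.22/11.26 = 1.264 m
Q = (1/n)·A·R^(2/3)·S^(1/2) = (1/0.017) × 14.22 × 1.264^(2/3) × 0.00038^(1/2) = 19.07 m³/s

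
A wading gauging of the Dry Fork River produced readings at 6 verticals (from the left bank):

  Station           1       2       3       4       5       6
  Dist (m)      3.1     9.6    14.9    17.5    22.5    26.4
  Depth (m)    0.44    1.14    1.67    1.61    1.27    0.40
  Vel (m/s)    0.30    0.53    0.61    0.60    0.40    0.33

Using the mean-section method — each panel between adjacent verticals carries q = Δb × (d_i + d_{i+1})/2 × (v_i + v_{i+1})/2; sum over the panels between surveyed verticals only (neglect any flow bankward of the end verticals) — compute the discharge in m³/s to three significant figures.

13.7 m³/s

Panel 1-2: Δb = 6.5 m, d̄ = (0.44+1.14)/2 = 0.79, v̄ = (0.30+0.53)/2 = 0.415 → q = 6.5×0.79×0.415 = 2.131 m³/s
Panel 2-3: Δb = 5.3 m, d̄ = (1.14+1.67)/2 = 1.405, v̄ = (0.53+0.61)/2 = 0.57 → q = 5.3×1.405×0.57 = 4.245 m³/s
Panel 3-4: Δb = 2.6 m, d̄ = (1.67+1.61)/2 = 1.64, v̄ = (0.61+0.60)/2 = 0.605 → q = 2.6×1.64×0.605 = 2.580 m³/s
Panel 4-5: Δb = 5 m, d̄ = (1.61+1.27)/2 = 1.44, v̄ = (0.60+0.40)/2 = 0.5 → q = 5×1.44×0.5 = 3.600 m³/s
Panel 5-6: Δb = 3.9 m, d̄ = (1.27+0.40)/2 = 0.835, v̄ = (0.40+0.33)/2 = 0.365 → q = 3.9×0.835×0.365 = 1.189 m³/s
Q = Σ q = 13.74 m³/s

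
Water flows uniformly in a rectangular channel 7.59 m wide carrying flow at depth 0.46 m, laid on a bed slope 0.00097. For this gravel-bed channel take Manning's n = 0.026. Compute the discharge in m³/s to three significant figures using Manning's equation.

A = b·y = 7.59 × 0.46 = 3.491 m²
P = b + 2y = 7.59 + 2×0.46 = 8.510 m
R = A/P = 3.491/8.510 = 0.4103 m
Q = (1/n)·A·R^(2/3)·S^(1/2) = (1/0.026) × 3.491 × 0.4103^(2/3) × 0.00097^(1/2) = 2.309 m³/s

2.31 m³/s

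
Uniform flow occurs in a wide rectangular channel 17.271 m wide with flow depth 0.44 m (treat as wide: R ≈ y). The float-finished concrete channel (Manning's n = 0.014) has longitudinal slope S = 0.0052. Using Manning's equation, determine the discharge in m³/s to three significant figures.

22.6 m³/s

A = b·y = 17.271 × 0.44 = 7.599 m²
Wide channel: R ≈ y = 0.44 m
Q = (1/n)·A·R^(2/3)·S^(1/2) = (1/0.014) × 7.599 × 0.4400^(2/3) × 0.0052^(1/2) = 22.64 m³/s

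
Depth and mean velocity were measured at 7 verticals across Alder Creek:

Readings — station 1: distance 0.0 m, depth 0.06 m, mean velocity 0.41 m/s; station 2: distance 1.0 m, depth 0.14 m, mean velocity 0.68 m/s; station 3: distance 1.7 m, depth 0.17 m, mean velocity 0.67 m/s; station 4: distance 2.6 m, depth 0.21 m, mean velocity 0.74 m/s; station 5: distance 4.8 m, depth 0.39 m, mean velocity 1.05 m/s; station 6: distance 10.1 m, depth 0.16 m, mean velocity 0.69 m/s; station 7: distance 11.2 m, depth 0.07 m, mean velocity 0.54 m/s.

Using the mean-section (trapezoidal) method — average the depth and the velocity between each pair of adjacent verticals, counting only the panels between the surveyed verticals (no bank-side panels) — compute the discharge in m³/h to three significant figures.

7870 m³/h

Panel 1-2: Δb = 1 m, d̄ = (0.06+0.14)/2 = 0.1, v̄ = (0.41+0.68)/2 = 0.545 → q = 1×0.1×0.545 = 0.05450 m³/s
Panel 2-3: Δb = 0.7 m, d̄ = (0.14+0.17)/2 = 0.155, v̄ = (0.68+0.67)/2 = 0.675 → q = 0.7×0.155×0.675 = 0.07324 m³/s
Panel 3-4: Δb = 0.9 m, d̄ = (0.17+0.21)/2 = 0.19, v̄ = (0.67+0.74)/2 = 0.705 → q = 0.9×0.19×0.705 = 0.1206 m³/s
Panel 4-5: Δb = 2.2 m, d̄ = (0.21+0.39)/2 = 0.3, v̄ = (0.74+1.05)/2 = 0.895 → q = 2.2×0.3×0.895 = 0.5907 m³/s
Panel 5-6: Δb = 5.3 m, d̄ = (0.39+0.16)/2 = 0.275, v̄ = (1.05+0.69)/2 = 0.87 → q = 5.3×0.275×0.87 = 1.268 m³/s
Panel 6-7: Δb = 1.1 m, d̄ = (0.16+0.07)/2 = 0.115, v̄ = (0.69+0.54)/2 = 0.615 → q = 1.1×0.115×0.615 = 0.07780 m³/s
Q = Σ q = 2.185 m³/s
= 2.185 × 3600 = 7865 m³/h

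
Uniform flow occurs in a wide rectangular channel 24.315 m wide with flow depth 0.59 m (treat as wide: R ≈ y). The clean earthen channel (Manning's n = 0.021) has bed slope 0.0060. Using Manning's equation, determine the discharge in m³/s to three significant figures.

37.2 m³/s

A = b·y = 24.315 × 0.59 = 14.35 m²
Wide channel: R ≈ y = 0.59 m
Q = (1/n)·A·R^(2/3)·S^(1/2) = (1/0.021) × 14.35 × 0.5900^(2/3) × 0.0060^(1/2) = 37.22 m³/s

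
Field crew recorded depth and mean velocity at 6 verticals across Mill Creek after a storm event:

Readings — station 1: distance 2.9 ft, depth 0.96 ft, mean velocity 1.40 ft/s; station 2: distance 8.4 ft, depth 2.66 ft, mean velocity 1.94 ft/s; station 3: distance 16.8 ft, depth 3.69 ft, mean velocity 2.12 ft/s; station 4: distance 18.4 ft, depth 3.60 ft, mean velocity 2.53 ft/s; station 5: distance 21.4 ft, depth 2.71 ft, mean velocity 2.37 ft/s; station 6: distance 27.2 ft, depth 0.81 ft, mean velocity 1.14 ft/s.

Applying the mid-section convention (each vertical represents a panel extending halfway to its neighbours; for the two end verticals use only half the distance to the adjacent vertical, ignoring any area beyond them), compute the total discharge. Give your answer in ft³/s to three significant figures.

w_1 = (8.4 − 2.9)/2 = 2.75 ft; q_1 = 1.40 × 0.96 × 2.75 = 3.696 ft³/s
w_2 = (16.8 − 2.9)/2 = 6.95 ft; q_2 = 1.94 × 2.66 × 6.95 = 35.86 ft³/s
w_3 = (18.4 − 8.4)/2 = 5 ft; q_3 = 2.12 × 3.69 × 5 = 39.11 ft³/s
w_4 = (21.4 − 16.8)/2 = 2.3 ft; q_4 = 2.53 × 3.60 × 2.3 = 20.95 ft³/s
w_5 = (27.2 − 18.4)/2 = 4.4 ft; q_5 = 2.37 × 2.71 × 4.4 = 28.26 ft³/s
w_6 = (27.2 − 21.4)/2 = 2.9 ft; q_6 = 1.14 × 0.81 × 2.9 = 2.678 ft³/s
Q = Σ qᵢ = 130.6 ft³/s

131 ft³/s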